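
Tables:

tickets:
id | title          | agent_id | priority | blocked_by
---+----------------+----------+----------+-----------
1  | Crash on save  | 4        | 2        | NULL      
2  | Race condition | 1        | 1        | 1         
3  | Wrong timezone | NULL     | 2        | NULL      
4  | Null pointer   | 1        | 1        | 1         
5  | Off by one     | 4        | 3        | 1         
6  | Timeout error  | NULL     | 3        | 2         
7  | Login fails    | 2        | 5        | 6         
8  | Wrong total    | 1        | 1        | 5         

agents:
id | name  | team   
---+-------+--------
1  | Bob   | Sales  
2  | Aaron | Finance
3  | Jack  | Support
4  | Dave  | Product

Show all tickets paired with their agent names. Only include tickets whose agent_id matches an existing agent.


INNER JOIN keeps only tickets rows whose agent_id matches an id in agents. Walk through each ticket:
  - ticket 1 (Crash on save): agent_id=4 -> matches Dave
  - ticket 2 (Race condition): agent_id=1 -> matches Bob
  - ticket 3 (Wrong timezone): agent_id=NULL, no match -> dropped
  - ticket 4 (Null pointer): agent_id=1 -> matches Bob
  - ticket 5 (Off by one): agent_id=4 -> matches Dave
  - ticket 6 (Timeout error): agent_id=NULL, no match -> dropped
  - ticket 7 (Login fails): agent_id=2 -> matches Aaron
  - ticket 8 (Wrong total): agent_id=1 -> matches Bob
So 2 of 8 rows are dropped.

SQL:
SELECT a.title, b.name AS agent
FROM tickets a
INNER JOIN agents b ON a.agent_id = b.id

Result:
title          | agent
---------------+------
Crash on save  | Dave 
Race condition | Bob  
Null pointer   | Bob  
Off by one     | Dave 
Login fails    | Aaron
Wrong total    | Bob  


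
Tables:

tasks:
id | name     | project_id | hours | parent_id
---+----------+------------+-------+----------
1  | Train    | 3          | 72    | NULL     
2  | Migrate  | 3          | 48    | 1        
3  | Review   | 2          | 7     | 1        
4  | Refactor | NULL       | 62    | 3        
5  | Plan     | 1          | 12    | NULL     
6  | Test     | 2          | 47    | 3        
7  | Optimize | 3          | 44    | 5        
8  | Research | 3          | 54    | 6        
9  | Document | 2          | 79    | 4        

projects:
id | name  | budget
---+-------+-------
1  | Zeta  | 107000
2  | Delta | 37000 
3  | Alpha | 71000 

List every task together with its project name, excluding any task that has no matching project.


INNER JOIN keeps only tasks rows whose project_id matches an id in projects. Walk through each task:
  - task 1 (Train): project_id=3 -> matches Alpha
  - task 2 (Migrate): project_id=3 -> matches Alpha
  - task 3 (Review): project_id=2 -> matches Delta
  - task 4 (Refactor): project_id=NULL, no match -> dropped
  - task 5 (Plan): project_id=1 -> matches Zeta
  - task 6 (Test): project_id=2 -> matches Delta
  - task 7 (Optimize): project_id=3 -> matches Alpha
  - task 8 (Research): project_id=3 -> matches Alpha
  - task 9 (Document): project_id=2 -> matches Delta
So 1 of 9 rows is dropped.

SQL:
SELECT a.name, b.name AS project
FROM tasks a
INNER JOIN projects b ON a.project_id = b.id

Result:
name     | project
---------+--------
Train    | Alpha  
Migrate  | Alpha  
Review   | Delta  
Plan     | Zeta   
Test     | Delta  
Optimize | Alpha  
Research | Alpha  
Document | Delta  


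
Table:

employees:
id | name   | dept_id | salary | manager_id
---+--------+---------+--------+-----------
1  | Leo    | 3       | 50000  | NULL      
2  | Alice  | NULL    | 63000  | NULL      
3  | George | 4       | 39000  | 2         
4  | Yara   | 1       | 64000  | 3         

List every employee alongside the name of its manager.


This is a self-join: employees is joined to a second copy of itself, matching each row's manager_id to another row's id. Use LEFT JOIN so rows with manager_id=NULL are kept.
  - employee 1 (Leo): manager_id=NULL -> NULL
  - employee 2 (Alice): manager_id=NULL -> NULL
  - employee 3 (George): manager_id=2 -> Alice
  - employee 4 (Yara): manager_id=3 -> George

SQL:
SELECT a.name AS item, b.name AS manager
FROM employees a
LEFT JOIN employees b ON a.manager_id = b.id

Result:
item   | manager
-------+--------
Leo    | NULL   
Alice  | NULL   
George | Alice  
Yara   | George 


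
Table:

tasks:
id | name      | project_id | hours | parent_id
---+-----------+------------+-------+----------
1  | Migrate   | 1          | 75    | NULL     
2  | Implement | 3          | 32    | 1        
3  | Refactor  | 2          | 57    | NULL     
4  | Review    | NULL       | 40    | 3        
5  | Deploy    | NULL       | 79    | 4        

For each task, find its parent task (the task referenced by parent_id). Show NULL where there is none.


This is a self-join: tasks is joined to a second copy of itself, matching each row's parent_id to another row's id. Use LEFT JOIN so rows with parent_id=NULL are kept.
  - task 1 (Migrate): parent_id=NULL -> NULL
  - task 2 (Implement): parent_id=1 -> Migrate
  - task 3 (Refactor): parent_id=NULL -> NULL
  - task 4 (Review): parent_id=3 -> Refactor
  - task 5 (Deploy): parent_id=4 -> Review

SQL:
SELECT a.name AS item, b.name AS parent
FROM tasks a
LEFT JOIN tasks b ON a.parent_id = b.id

Result:
item      | parent  
----------+---------
Migrate   | NULL    
Implement | Migrate 
Refactor  | NULL    
Review    | Refactor
Deploy    | Review  


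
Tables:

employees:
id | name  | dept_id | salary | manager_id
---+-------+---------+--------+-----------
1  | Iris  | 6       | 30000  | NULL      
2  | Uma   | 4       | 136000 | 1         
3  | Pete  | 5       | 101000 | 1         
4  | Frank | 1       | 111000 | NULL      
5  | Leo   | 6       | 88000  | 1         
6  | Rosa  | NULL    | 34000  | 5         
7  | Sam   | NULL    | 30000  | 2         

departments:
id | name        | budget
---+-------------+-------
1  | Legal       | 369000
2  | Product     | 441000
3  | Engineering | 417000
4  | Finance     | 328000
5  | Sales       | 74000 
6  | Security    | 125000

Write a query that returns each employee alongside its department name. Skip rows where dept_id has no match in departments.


INNER JOIN keeps only employees rows whose dept_id matches an id in departments. Walk through each employee:
  - employee 1 (Iris): dept_id=6 -> matches Security
  - employee 2 (Uma): dept_id=4 -> matches Finance
  - employee 3 (Pete): dept_id=5 -> matches Sales
  - employee 4 (Frank): dept_id=1 -> matches Legal
  - employee 5 (Leo): dept_id=6 -> matches Security
  - employee 6 (Rosa): dept_id=NULL, no match -> dropped
  - employee 7 (Sam): dept_id=NULL, no match -> dropped
So 2 of 7 rows are dropped.

SQL:
SELECT a.name, b.name AS department
FROM employees a
INNER JOIN departments b ON a.dept_id = b.id

Result:
name  | department
------+-----------
Iris  | Security  
Uma   | Finance   
Pete  | Sales     
Frank | Legal     
Leo   | Security  


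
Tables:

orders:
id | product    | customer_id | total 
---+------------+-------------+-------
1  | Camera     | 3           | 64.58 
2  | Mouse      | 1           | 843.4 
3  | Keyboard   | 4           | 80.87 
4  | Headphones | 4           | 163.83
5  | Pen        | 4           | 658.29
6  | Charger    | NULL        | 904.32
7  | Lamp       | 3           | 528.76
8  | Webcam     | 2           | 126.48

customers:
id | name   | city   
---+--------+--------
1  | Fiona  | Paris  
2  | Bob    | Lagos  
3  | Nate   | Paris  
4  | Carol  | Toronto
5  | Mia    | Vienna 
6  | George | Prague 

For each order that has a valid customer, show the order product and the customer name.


INNER JOIN keeps only orders rows whose customer_id matches an id in customers. Walk through each order:
  - order 1 (Camera): customer_id=3 -> matches Nate
  - order 2 (Mouse): customer_id=1 -> matches Fiona
  - order 3 (Keyboard): customer_id=4 -> matches Carol
  - order 4 (Headphones): customer_id=4 -> matches Carol
  - order 5 (Pen): customer_id=4 -> matches Carol
  - order 6 (Charger): customer_id=NULL, no match -> dropped
  - order 7 (Lamp): customer_id=3 -> matches Nate
  - order 8 (Webcam): customer_id=2 -> matches Bob
So 1 of 8 rows is dropped.

SQL:
SELECT a.product, b.name AS customer
FROM orders a
INNER JOIN customers b ON a.customer_id = b.id

Result:
product    | customer
-----------+---------
Camera     | Nate    
Mouse      | Fiona   
Keyboard   | Carol   
Headphones | Carol   
Pen        | Carol   
Lamp       | Nate    
Webcam     | Bob     


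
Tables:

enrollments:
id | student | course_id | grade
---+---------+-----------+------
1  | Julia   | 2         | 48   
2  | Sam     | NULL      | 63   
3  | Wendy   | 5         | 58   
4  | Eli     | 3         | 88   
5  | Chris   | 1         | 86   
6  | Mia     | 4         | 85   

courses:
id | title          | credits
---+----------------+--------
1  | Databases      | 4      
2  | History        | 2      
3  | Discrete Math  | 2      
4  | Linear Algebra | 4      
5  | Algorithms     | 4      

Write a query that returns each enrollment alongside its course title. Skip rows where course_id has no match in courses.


INNER JOIN keeps only enrollments rows whose course_id matches an id in courses. Walk through each enrollment:
  - enrollment 1 (Julia): course_id=2 -> matches History
  - enrollment 2 (Sam): course_id=NULL, no match -> dropped
  - enrollment 3 (Wendy): course_id=5 -> matches Algorithms
  - enrollment 4 (Eli): course_id=3 -> matches Discrete Math
  - enrollment 5 (Chris): course_id=1 -> matches Databases
  - enrollment 6 (Mia): course_id=4 -> matches Linear Algebra
So 1 of 6 rows is dropped.

SQL:
SELECT a.student, b.title AS course
FROM enrollments a
INNER JOIN courses b ON a.course_id = b.id

Result:
student | course        
--------+---------------
Julia   | History       
Wendy   | Algorithms    
Eli     | Discrete Math 
Chris   | Databases     
Mia     | Linear Algebra


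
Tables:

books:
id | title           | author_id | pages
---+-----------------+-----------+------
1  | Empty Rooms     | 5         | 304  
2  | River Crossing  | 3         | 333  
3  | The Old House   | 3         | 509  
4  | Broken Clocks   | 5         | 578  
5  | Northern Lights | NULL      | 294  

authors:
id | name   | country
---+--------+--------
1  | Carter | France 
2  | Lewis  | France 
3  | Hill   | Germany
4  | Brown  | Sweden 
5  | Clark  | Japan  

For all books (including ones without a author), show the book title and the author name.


LEFT JOIN keeps every row from books (the left table); where author_id has no match in authors, the author columns become NULL. Walk through each book:
  - book 1 (Empty Rooms): author_id=5 -> matches Clark
  - book 2 (River Crossing): author_id=3 -> matches Hill
  - book 3 (The Old House): author_id=3 -> matches Hill
  - book 4 (Broken Clocks): author_id=5 -> matches Clark
  - book 5 (Northern Lights): author_id=NULL, no match -> kept with NULL
All 5 rows appear; 1 has NULL author.

SQL:
SELECT a.title, b.name AS author
FROM books a
LEFT JOIN authors b ON a.author_id = b.id

Result:
title           | author
----------------+-------
Empty Rooms     | Clark 
River Crossing  | Hill  
The Old House   | Hill  
Broken Clocks   | Clark 
Northern Lights | NULL  


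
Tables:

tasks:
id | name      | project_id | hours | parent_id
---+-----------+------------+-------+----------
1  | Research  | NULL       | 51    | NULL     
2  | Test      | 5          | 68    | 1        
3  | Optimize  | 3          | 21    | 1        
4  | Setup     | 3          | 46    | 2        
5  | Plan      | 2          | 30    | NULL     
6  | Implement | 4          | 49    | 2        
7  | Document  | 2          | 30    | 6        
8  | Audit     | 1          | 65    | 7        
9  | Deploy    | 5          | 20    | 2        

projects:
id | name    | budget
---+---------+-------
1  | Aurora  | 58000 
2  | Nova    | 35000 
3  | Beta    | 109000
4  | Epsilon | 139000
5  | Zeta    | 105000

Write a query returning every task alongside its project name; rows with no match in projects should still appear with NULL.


LEFT JOIN keeps every row from tasks (the left table); where project_id has no match in projects, the project columns become NULL. Walk through each task:
  - task 1 (Research): project_id=NULL, no match -> kept with NULL
  - task 2 (Test): project_id=5 -> matches Zeta
  - task 3 (Optimize): project_id=3 -> matches Beta
  - task 4 (Setup): project_id=3 -> matches Beta
  - task 5 (Plan): project_id=2 -> matches Nova
  - task 6 (Implement): project_id=4 -> matches Epsilon
  - task 7 (Document): project_id=2 -> matches Nova
  - task 8 (Audit): project_id=1 -> matches Aurora
  - task 9 (Deploy): project_id=5 -> matches Zeta
All 9 rows appear; 1 has NULL project.

SQL:
SELECT a.name, b.name AS project
FROM tasks a
LEFT JOIN projects b ON a.project_id = b.id

Result:
name      | project
----------+--------
Research  | NULL   
Test      | Zeta   
Optimize  | Beta   
Setup     | Beta   
Plan      | Nova   
Implement | Epsilon
Document  | Nova   
Audit     | Aurora 
Deploy    | Zeta   


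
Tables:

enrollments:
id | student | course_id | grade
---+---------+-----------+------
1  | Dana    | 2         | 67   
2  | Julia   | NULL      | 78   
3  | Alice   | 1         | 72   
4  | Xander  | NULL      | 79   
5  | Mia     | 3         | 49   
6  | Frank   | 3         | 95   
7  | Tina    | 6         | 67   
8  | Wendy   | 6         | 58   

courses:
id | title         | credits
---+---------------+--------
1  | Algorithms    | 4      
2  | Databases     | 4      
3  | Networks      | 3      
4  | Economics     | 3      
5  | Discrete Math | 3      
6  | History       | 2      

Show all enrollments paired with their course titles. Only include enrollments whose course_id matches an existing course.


INNER JOIN keeps only enrollments rows whose course_id matches an id in courses. Walk through each enrollment:
  - enrollment 1 (Dana): course_id=2 -> matches Databases
  - enrollment 2 (Julia): course_id=NULL, no match -> dropped
  - enrollment 3 (Alice): course_id=1 -> matches Algorithms
  - enrollment 4 (Xander): course_id=NULL, no match -> dropped
  - enrollment 5 (Mia): course_id=3 -> matches Networks
  - enrollment 6 (Frank): course_id=3 -> matches Networks
  - enrollment 7 (Tina): course_id=6 -> matches History
  - enrollment 8 (Wendy): course_id=6 -> matches History
So 2 of 8 rows are dropped.

SQL:
SELECT a.student, b.title AS course
FROM enrollments a
INNER JOIN courses b ON a.course_id = b.id

Result:
student | course    
--------+-----------
Dana    | Databases 
Alice   | Algorithms
Mia     | Networks  
Frank   | Networks  
Tina    | History   
Wendy   | History   


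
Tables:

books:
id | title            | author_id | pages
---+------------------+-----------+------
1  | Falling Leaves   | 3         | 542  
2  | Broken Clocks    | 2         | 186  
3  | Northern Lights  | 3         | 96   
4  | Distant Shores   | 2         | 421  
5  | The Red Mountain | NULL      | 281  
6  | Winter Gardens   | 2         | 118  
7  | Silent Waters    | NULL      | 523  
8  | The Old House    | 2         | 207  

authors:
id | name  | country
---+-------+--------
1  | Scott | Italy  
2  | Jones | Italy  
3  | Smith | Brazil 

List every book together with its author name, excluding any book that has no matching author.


INNER JOIN keeps only books rows whose author_id matches an id in authors. Walk through each book:
  - book 1 (Falling Leaves): author_id=3 -> matches Smith
  - book 2 (Broken Clocks): author_id=2 -> matches Jones
  - book 3 (Northern Lights): author_id=3 -> matches Smith
  - book 4 (Distant Shores): author_id=2 -> matches Jones
  - book 5 (The Red Mountain): author_id=NULL, no match -> dropped
  - book 6 (Winter Gardens): author_id=2 -> matches Jones
  - book 7 (Silent Waters): author_id=NULL, no match -> dropped
  - book 8 (The Old House): author_id=2 -> matches Jones
So 2 of 8 rows are dropped.

SQL:
SELECT a.title, b.name AS author
FROM books a
INNER JOIN authors b ON a.author_id = b.id

Result:
title           | author
----------------+-------
Falling Leaves  | Smith 
Broken Clocks   | Jones 
Northern Lights | Smith 
Distant Shores  | Jones 
Winter Gardens  | Jones 
The Old House   | Jones 


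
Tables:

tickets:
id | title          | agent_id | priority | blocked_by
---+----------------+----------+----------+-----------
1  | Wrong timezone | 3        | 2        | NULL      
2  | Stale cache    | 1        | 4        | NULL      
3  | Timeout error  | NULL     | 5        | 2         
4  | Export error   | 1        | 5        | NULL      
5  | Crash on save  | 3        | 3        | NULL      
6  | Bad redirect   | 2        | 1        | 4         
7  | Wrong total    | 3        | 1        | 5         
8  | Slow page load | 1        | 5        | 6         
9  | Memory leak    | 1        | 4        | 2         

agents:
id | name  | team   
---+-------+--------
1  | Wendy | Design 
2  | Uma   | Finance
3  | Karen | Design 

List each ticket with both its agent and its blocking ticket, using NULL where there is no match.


Two LEFT JOINs from the same base table tickets: one to agents via agent_id, one to tickets itself via blocked_by. Both are LEFT so every ticket is preserved.
Match against agents:
  - ticket 1 (Wrong timezone): agent_id=3 -> matches Karen
  - ticket 2 (Stale cache): agent_id=1 -> matches Wendy
  - ticket 3 (Timeout error): agent_id=NULL, no match -> kept with NULL
  - ticket 4 (Export error): agent_id=1 -> matches Wendy
  - ticket 5 (Crash on save): agent_id=3 -> matches Karen
  - ticket 6 (Bad redirect): agent_id=2 -> matches Uma
  - ticket 7 (Wrong total): agent_id=3 -> matches Karen
  - ticket 8 (Slow page load): agent_id=1 -> matches Wendy
  - ticket 9 (Memory leak): agent_id=1 -> matches Wendy
Match against tickets (self):
  - ticket 1 (Wrong timezone): blocked_by=NULL -> NULL
  - ticket 2 (Stale cache): blocked_by=NULL -> NULL
  - ticket 3 (Timeout error): blocked_by=2 -> Stale cache
  - ticket 4 (Export error): blocked_by=NULL -> NULL
  - ticket 5 (Crash on save): blocked_by=NULL -> NULL
  - ticket 6 (Bad redirect): blocked_by=4 -> Export error
  - ticket 7 (Wrong total): blocked_by=5 -> Crash on save
  - ticket 8 (Slow page load): blocked_by=6 -> Bad redirect
  - ticket 9 (Memory leak): blocked_by=2 -> Stale cache

SQL:
SELECT a.title, b.name AS agent, c.title AS blocked_by
FROM tickets a
LEFT JOIN agents b ON a.agent_id = b.id
LEFT JOIN tickets c ON a.blocked_by = c.id

Result:
title          | agent | blocked_by   
---------------+-------+--------------
Wrong timezone | Karen | NULL         
Stale cache    | Wendy | NULL         
Timeout error  | NULL  | Stale cache  
Export error   | Wendy | NULL         
Crash on save  | Karen | NULL         
Bad redirect   | Uma   | Export error 
Wrong total    | Karen | Crash on save
Slow page load | Wendy | Bad redirect 
Memory leak    | Wendy | Stale cache  


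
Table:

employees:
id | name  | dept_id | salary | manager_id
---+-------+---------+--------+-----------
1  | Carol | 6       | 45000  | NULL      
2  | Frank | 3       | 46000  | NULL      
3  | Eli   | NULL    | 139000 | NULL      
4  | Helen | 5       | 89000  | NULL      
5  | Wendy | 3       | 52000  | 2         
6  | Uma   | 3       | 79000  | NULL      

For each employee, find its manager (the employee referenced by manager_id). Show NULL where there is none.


This is a self-join: employees is joined to a second copy of itself, matching each row's manager_id to another row's id. Use LEFT JOIN so rows with manager_id=NULL are kept.
  - employee 1 (Carol): manager_id=NULL -> NULL
  - employee 2 (Frank): manager_id=NULL -> NULL
  - employee 3 (Eli): manager_id=NULL -> NULL
  - employee 4 (Helen): manager_id=NULL -> NULL
  - employee 5 (Wendy): manager_id=2 -> Frank
  - employee 6 (Uma): manager_id=NULL -> NULL

SQL:
SELECT a.name AS item, b.name AS manager
FROM employees a
LEFT JOIN employees b ON a.manager_id = b.id

Result:
item  | manager
------+--------
Carol | NULL   
Frank | NULL   
Eli   | NULL   
Helen | NULL   
Wendy | Frank  
Uma   | NULL   


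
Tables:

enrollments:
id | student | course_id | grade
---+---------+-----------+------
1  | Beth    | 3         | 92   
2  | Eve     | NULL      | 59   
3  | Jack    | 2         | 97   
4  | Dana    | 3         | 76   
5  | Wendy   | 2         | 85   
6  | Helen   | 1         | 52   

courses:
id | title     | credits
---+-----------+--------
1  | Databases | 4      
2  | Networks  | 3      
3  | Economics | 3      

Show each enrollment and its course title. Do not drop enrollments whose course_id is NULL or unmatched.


LEFT JOIN keeps every row from enrollments (the left table); where course_id has no match in courses, the course columns become NULL. Walk through each enrollment:
  - enrollment 1 (Beth): course_id=3 -> matches Economics
  - enrollment 2 (Eve): course_id=NULL, no match -> kept with NULL
  - enrollment 3 (Jack): course_id=2 -> matches Networks
  - enrollment 4 (Dana): course_id=3 -> matches Economics
  - enrollment 5 (Wendy): course_id=2 -> matches Networks
  - enrollment 6 (Helen): course_id=1 -> matches Databases
All 6 rows appear; 1 has NULL course.

SQL:
SELECT a.student, b.title AS course
FROM enrollments a
LEFT JOIN courses b ON a.course_id = b.id

Result:
student | course   
--------+----------
Beth    | Economics
Eve     | NULL     
Jack    | Networks 
Dana    | Economics
Wendy   | Networks 
Helen   | Databases


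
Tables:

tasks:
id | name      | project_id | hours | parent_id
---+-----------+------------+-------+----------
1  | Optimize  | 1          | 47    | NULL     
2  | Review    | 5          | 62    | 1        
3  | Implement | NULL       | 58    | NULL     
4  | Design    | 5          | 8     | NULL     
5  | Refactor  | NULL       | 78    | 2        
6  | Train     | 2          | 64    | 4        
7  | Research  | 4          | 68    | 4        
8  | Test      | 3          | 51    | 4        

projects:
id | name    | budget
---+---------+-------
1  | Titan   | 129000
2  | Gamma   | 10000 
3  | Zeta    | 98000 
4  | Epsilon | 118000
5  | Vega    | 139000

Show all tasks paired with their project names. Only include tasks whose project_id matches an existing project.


INNER JOIN keeps only tasks rows whose project_id matches an id in projects. Walk through each task:
  - task 1 (Optimize): project_id=1 -> matches Titan
  - task 2 (Review): project_id=5 -> matches Vega
  - task 3 (Implement): project_id=NULL, no match -> dropped
  - task 4 (Design): project_id=5 -> matches Vega
  - task 5 (Refactor): project_id=NULL, no match -> dropped
  - task 6 (Train): project_id=2 -> matches Gamma
  - task 7 (Research): project_id=4 -> matches Epsilon
  - task 8 (Test): project_id=3 -> matches Zeta
So 2 of 8 rows are dropped.

SQL:
SELECT a.name, b.name AS project
FROM tasks a
INNER JOIN projects b ON a.project_id = b.id

Result:
name     | project
---------+--------
Optimize | Titan  
Review   | Vega   
Design   | Vega   
Train    | Gamma  
Research | Epsilon
Test     | Zeta   


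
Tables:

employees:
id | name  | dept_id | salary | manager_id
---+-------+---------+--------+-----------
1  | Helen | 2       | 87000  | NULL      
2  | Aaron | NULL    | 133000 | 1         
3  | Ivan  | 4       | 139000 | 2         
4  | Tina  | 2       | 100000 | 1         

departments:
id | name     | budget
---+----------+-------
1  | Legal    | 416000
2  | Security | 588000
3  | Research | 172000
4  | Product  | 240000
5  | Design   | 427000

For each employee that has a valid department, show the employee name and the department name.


INNER JOIN keeps only employees rows whose dept_id matches an id in departments. Walk through each employee:
  - employee 1 (Helen): dept_id=2 -> matches Security
  - employee 2 (Aaron): dept_id=NULL, no match -> dropped
  - employee 3 (Ivan): dept_id=4 -> matches Product
  - employee 4 (Tina): dept_id=2 -> matches Security
So 1 of 4 rows is dropped.

SQL:
SELECT a.name, b.name AS department
FROM employees a
INNER JOIN departments b ON a.dept_id = b.id

Result:
name  | department
------+-----------
Helen | Security  
Ivan  | Product   
Tina  | Security  


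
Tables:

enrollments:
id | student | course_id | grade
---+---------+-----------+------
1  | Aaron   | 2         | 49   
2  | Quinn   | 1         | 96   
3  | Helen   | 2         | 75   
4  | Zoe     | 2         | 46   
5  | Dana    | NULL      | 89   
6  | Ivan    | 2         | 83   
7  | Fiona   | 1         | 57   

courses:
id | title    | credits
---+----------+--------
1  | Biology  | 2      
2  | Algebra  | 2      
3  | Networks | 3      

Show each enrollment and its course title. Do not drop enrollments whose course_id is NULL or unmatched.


LEFT JOIN keeps every row from enrollments (the left table); where course_id has no match in courses, the course columns become NULL. Walk through each enrollment:
  - enrollment 1 (Aaron): course_id=2 -> matches Algebra
  - enrollment 2 (Quinn): course_id=1 -> matches Biology
  - enrollment 3 (Helen): course_id=2 -> matches Algebra
  - enrollment 4 (Zoe): course_id=2 -> matches Algebra
  - enrollment 5 (Dana): course_id=NULL, no match -> kept with NULL
  - enrollment 6 (Ivan): course_id=2 -> matches Algebra
  - enrollment 7 (Fiona): course_id=1 -> matches Biology
All 7 rows appear; 1 has NULL course.

SQL:
SELECT a.student, b.title AS course
FROM enrollments a
LEFT JOIN courses b ON a.course_id = b.id

Result:
student | course 
--------+--------
Aaron   | Algebra
Quinn   | Biology
Helen   | Algebra
Zoe     | Algebra
Dana    | NULL   
Ivan    | Algebra
Fiona   | Biology


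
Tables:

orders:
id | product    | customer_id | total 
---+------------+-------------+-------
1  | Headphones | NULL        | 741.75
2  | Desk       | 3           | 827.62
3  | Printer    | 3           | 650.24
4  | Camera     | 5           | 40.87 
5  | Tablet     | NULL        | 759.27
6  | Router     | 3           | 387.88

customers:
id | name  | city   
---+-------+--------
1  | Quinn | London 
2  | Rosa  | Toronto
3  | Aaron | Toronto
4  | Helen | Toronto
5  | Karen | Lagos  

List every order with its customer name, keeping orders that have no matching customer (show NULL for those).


LEFT JOIN keeps every row from orders (the left table); where customer_id has no match in customers, the customer columns become NULL. Walk through each order:
  - order 1 (Headphones): customer_id=NULL, no match -> kept with NULL
  - order 2 (Desk): customer_id=3 -> matches Aaron
  - order 3 (Printer): customer_id=3 -> matches Aaron
  - order 4 (Camera): customer_id=5 -> matches Karen
  - order 5 (Tablet): customer_id=NULL, no match -> kept with NULL
  - order 6 (Router): customer_id=3 -> matches Aaron
All 6 rows appear; 2 have NULL customer.

SQL:
SELECT a.product, b.name AS customer
FROM orders a
LEFT JOIN customers b ON a.customer_id = b.id

Result:
product    | customer
-----------+---------
Headphones | NULL    
Desk       | Aaron   
Printer    | Aaron   
Camera     | Karen   
Tablet     | NULL    
Router     | Aaron   


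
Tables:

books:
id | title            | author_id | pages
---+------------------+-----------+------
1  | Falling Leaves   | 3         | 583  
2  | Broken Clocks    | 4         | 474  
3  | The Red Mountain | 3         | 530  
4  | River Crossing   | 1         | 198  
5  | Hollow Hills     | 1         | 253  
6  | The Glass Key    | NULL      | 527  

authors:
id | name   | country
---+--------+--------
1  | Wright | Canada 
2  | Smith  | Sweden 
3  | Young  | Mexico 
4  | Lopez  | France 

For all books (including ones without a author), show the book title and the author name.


LEFT JOIN keeps every row from books (the left table); where author_id has no match in authors, the author columns become NULL. Walk through each book:
  - book 1 (Falling Leaves): author_id=3 -> matches Young
  - book 2 (Broken Clocks): author_id=4 -> matches Lopez
  - book 3 (The Red Mountain): author_id=3 -> matches Young
  - book 4 (River Crossing): author_id=1 -> matches Wright
  - book 5 (Hollow Hills): author_id=1 -> matches Wright
  - book 6 (The Glass Key): author_id=NULL, no match -> kept with NULL
All 6 rows appear; 1 has NULL author.

SQL:
SELECT a.title, b.name AS author
FROM books a
LEFT JOIN authors b ON a.author_id = b.id

Result:
title            | author
-----------------+-------
Falling Leaves   | Young 
Broken Clocks    | Lopez 
The Red Mountain | Young 
River Crossing   | Wright
Hollow Hills     | Wright
The Glass Key    | NULL  


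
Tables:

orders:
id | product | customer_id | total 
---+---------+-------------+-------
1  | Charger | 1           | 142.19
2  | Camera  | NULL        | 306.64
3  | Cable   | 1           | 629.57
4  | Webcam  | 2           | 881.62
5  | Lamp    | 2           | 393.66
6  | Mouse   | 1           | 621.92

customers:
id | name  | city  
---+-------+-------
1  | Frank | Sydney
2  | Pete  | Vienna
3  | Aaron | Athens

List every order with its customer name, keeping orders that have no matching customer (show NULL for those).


LEFT JOIN keeps every row from orders (the left table); where customer_id has no match in customers, the customer columns become NULL. Walk through each order:
  - order 1 (Charger): customer_id=1 -> matches Frank
  - order 2 (Camera): customer_id=NULL, no match -> kept with NULL
  - order 3 (Cable): customer_id=1 -> matches Frank
  - order 4 (Webcam): customer_id=2 -> matches Pete
  - order 5 (Lamp): customer_id=2 -> matches Pete
  - order 6 (Mouse): customer_id=1 -> matches Frank
All 6 rows appear; 1 has NULL customer.

SQL:
SELECT a.product, b.name AS customer
FROM orders a
LEFT JOIN customers b ON a.customer_id = b.id

Result:
product | customer
--------+---------
Charger | Frank   
Camera  | NULL    
Cable   | Frank   
Webcam  | Pete    
Lamp    | Pete    
Mouse   | Frank   


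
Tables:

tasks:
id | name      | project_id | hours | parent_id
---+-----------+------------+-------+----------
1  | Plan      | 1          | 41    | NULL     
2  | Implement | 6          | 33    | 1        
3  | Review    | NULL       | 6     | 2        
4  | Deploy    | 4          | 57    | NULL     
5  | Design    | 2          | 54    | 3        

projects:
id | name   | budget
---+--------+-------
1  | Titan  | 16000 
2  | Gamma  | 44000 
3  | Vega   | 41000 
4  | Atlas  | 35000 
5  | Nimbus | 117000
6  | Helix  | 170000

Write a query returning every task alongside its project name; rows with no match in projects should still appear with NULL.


LEFT JOIN keeps every row from tasks (the left table); where project_id has no match in projects, the project columns become NULL. Walk through each task:
  - task 1 (Plan): project_id=1 -> matches Titan
  - task 2 (Implement): project_id=6 -> matches Helix
  - task 3 (Review): project_id=NULL, no match -> kept with NULL
  - task 4 (Deploy): project_id=4 -> matches Atlas
  - task 5 (Design): project_id=2 -> matches Gamma
All 5 rows appear; 1 has NULL project.

SQL:
SELECT a.name, b.name AS project
FROM tasks a
LEFT JOIN projects b ON a.project_id = b.id

Result:
name      | project
----------+--------
Plan      | Titan  
Implement | Helix  
Review    | NULL   
Deploy    | Atlas  
Design    | Gamma  


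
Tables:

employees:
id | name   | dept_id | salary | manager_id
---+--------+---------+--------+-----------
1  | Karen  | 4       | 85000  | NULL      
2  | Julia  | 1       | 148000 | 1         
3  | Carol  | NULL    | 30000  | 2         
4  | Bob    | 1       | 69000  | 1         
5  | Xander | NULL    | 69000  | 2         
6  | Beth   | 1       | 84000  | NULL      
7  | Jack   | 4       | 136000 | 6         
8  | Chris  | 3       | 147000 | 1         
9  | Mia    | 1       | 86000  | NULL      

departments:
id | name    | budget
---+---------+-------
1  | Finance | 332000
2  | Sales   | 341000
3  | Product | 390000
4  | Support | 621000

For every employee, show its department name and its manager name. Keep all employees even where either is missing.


Two LEFT JOINs from the same base table employees: one to departments via dept_id, one to employees itself via manager_id. Both are LEFT so every employee is preserved.
Match against departments:
  - employee 1 (Karen): dept_id=4 -> matches Support
  - employee 2 (Julia): dept_id=1 -> matches Finance
  - employee 3 (Carol): dept_id=NULL, no match -> kept with NULL
  - employee 4 (Bob): dept_id=1 -> matches Finance
  - employee 5 (Xander): dept_id=NULL, no match -> kept with NULL
  - employee 6 (Beth): dept_id=1 -> matches Finance
  - employee 7 (Jack): dept_id=4 -> matches Support
  - employee 8 (Chris): dept_id=3 -> matches Product
  - employee 9 (Mia): dept_id=1 -> matches Finance
Match against employees (self):
  - employee 1 (Karen): manager_id=NULL -> NULL
  - employee 2 (Julia): manager_id=1 -> Karen
  - employee 3 (Carol): manager_id=2 -> Julia
  - employee 4 (Bob): manager_id=1 -> Karen
  - employee 5 (Xander): manager_id=2 -> Julia
  - employee 6 (Beth): manager_id=NULL -> NULL
  - employee 7 (Jack): manager_id=6 -> Beth
  - employee 8 (Chris): manager_id=1 -> Karen
  - employee 9 (Mia): manager_id=NULL -> NULL

SQL:
SELECT a.name, b.name AS department, c.name AS manager
FROM employees a
LEFT JOIN departments b ON a.dept_id = b.id
LEFT JOIN employees c ON a.manager_id = c.id

Result:
name   | department | manager
-------+------------+--------
Karen  | Support    | NULL   
Julia  | Finance    | Karen  
Carol  | NULL       | Julia  
Bob    | Finance    | Karen  
Xander | NULL       | Julia  
Beth   | Finance    | NULL   
Jack   | Support    | Beth   
Chris  | Product    | Karen  
Mia    | Finance    | NULL   


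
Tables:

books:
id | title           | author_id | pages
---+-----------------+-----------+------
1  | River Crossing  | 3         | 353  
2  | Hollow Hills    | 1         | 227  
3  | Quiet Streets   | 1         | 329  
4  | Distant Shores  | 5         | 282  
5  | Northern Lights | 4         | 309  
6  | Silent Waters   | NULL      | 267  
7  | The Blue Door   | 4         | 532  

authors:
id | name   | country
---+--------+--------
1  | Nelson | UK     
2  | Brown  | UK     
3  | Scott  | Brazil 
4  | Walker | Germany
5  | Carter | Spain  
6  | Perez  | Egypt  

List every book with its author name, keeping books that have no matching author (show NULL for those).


LEFT JOIN keeps every row from books (the left table); where author_id has no match in authors, the author columns become NULL. Walk through each book:
  - book 1 (River Crossing): author_id=3 -> matches Scott
  - book 2 (Hollow Hills): author_id=1 -> matches Nelson
  - book 3 (Quiet Streets): author_id=1 -> matches Nelson
  - book 4 (Distant Shores): author_id=5 -> matches Carter
  - book 5 (Northern Lights): author_id=4 -> matches Walker
  - book 6 (Silent Waters): author_id=NULL, no match -> kept with NULL
  - book 7 (The Blue Door): author_id=4 -> matches Walker
All 7 rows appear; 1 has NULL author.

SQL:
SELECT a.title, b.name AS author
FROM books a
LEFT JOIN authors b ON a.author_id = b.id

Result:
title           | author
----------------+-------
River Crossing  | Scott 
Hollow Hills    | Nelson
Quiet Streets   | Nelson
Distant Shores  | Carter
Northern Lights | Walker
Silent Waters   | NULL  
The Blue Door   | Walker


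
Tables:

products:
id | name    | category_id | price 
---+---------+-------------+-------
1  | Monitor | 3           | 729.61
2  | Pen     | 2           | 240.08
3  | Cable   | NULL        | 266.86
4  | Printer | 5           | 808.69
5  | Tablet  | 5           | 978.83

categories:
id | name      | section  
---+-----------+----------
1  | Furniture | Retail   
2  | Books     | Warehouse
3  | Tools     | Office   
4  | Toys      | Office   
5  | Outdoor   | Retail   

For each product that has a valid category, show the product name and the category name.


INNER JOIN keeps only products rows whose category_id matches an id in categories. Walk through each product:
  - product 1 (Monitor): category_id=3 -> matches Tools
  - product 2 (Pen): category_id=2 -> matches Books
  - product 3 (Cable): category_id=NULL, no match -> dropped
  - product 4 (Printer): category_id=5 -> matches Outdoor
  - product 5 (Tablet): category_id=5 -> matches Outdoor
So 1 of 5 rows is dropped.

SQL:
SELECT a.name, b.name AS category
FROM products a
INNER JOIN categories b ON a.category_id = b.id

Result:
name    | category
--------+---------
Monitor | Tools   
Pen     | Books   
Printer | Outdoor 
Tablet  | Outdoor 


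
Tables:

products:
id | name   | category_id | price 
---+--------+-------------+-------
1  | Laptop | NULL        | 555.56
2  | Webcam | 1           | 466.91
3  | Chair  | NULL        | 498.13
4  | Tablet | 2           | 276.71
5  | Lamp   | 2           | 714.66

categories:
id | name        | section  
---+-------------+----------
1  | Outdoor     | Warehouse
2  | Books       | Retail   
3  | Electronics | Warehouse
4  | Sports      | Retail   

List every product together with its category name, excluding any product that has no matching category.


INNER JOIN keeps only products rows whose category_id matches an id in categories. Walk through each product:
  - product 1 (Laptop): category_id=NULL, no match -> dropped
  - product 2 (Webcam): category_id=1 -> matches Outdoor
  - product 3 (Chair): category_id=NULL, no match -> dropped
  - product 4 (Tablet): category_id=2 -> matches Books
  - product 5 (Lamp): category_id=2 -> matches Books
So 2 of 5 rows are dropped.

SQL:
SELECT a.name, b.name AS category
FROM products a
INNER JOIN categories b ON a.category_id = b.id

Result:
name   | category
-------+---------
Webcam | Outdoor 
Tablet | Books   
Lamp   | Books   


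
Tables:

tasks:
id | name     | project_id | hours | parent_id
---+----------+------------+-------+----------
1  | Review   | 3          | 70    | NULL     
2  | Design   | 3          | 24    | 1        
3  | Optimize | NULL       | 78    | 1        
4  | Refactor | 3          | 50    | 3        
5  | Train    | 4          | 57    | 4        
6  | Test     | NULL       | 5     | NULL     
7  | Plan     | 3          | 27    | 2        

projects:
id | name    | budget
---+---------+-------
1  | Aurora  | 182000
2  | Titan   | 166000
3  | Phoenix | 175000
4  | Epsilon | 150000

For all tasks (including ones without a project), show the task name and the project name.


LEFT JOIN keeps every row from tasks (the left table); where project_id has no match in projects, the project columns become NULL. Walk through each task:
  - task 1 (Review): project_id=3 -> matches Phoenix
  - task 2 (Design): project_id=3 -> matches Phoenix
  - task 3 (Optimize): project_id=NULL, no match -> kept with NULL
  - task 4 (Refactor): project_id=3 -> matches Phoenix
  - task 5 (Train): project_id=4 -> matches Epsilon
  - task 6 (Test): project_id=NULL, no match -> kept with NULL
  - task 7 (Plan): project_id=3 -> matches Phoenix
All 7 rows appear; 2 have NULL project.

SQL:
SELECT a.name, b.name AS project
FROM tasks a
LEFT JOIN projects b ON a.project_id = b.id

Result:
name     | project
---------+--------
Review   | Phoenix
Design   | Phoenix
Optimize | NULL   
Refactor | Phoenix
Train    | Epsilon
Test     | NULL   
Plan     | Phoenix


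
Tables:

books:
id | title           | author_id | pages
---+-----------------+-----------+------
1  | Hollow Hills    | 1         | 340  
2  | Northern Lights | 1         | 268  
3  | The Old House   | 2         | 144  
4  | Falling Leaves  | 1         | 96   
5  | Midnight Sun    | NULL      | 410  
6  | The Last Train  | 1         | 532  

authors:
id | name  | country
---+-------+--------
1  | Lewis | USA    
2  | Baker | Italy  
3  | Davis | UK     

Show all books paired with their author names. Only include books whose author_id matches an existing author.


INNER JOIN keeps only books rows whose author_id matches an id in authors. Walk through each book:
  - book 1 (Hollow Hills): author_id=1 -> matches Lewis
  - book 2 (Northern Lights): author_id=1 -> matches Lewis
  - book 3 (The Old House): author_id=2 -> matches Baker
  - book 4 (Falling Leaves): author_id=1 -> matches Lewis
  - book 5 (Midnight Sun): author_id=NULL, no match -> dropped
  - book 6 (The Last Train): author_id=1 -> matches Lewis
So 1 of 6 rows is dropped.

SQL:
SELECT a.title, b.name AS author
FROM books a
INNER JOIN authors b ON a.author_id = b.id

Result:
title           | author
----------------+-------
Hollow Hills    | Lewis 
Northern Lights | Lewis 
The Old House   | Baker 
Falling Leaves  | Lewis 
The Last Train  | Lewis 


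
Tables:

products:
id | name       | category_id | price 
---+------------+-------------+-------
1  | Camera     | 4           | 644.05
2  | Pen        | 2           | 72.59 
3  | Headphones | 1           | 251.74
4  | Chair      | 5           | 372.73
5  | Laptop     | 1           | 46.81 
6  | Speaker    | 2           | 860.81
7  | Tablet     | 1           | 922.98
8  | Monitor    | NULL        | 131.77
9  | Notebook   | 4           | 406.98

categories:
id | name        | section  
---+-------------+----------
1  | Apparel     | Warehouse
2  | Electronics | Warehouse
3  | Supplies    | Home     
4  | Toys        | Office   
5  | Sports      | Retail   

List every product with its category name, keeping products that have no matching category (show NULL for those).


LEFT JOIN keeps every row from products (the left table); where category_id has no match in categories, the category columns become NULL. Walk through each product:
  - product 1 (Camera): category_id=4 -> matches Toys
  - product 2 (Pen): category_id=2 -> matches Electronics
  - product 3 (Headphones): category_id=1 -> matches Apparel
  - product 4 (Chair): category_id=5 -> matches Sports
  - product 5 (Laptop): category_id=1 -> matches Apparel
  - product 6 (Speaker): category_id=2 -> matches Electronics
  - product 7 (Tablet): category_id=1 -> matches Apparel
  - product 8 (Monitor): category_id=NULL, no match -> kept with NULL
  - product 9 (Notebook): category_id=4 -> matches Toys
All 9 rows appear; 1 has NULL category.

SQL:
SELECT a.name, b.name AS category
FROM products a
LEFT JOIN categories b ON a.category_id = b.id

Result:
name       | category   
-----------+------------
Camera     | Toys       
Pen        | Electronics
Headphones | Apparel    
Chair      | Sports     
Laptop     | Apparel    
Speaker    | Electronics
Tablet     | Apparel    
Monitor    | NULL       
Notebook   | Toys       
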